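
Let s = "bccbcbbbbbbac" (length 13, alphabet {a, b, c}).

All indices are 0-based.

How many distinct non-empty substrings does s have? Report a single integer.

69

sorted suffixes:
  #0 SA[0]=11  'ac'
  #1 SA[1]=10  'bac'
  #2 SA[2]=9  'bbac'
  #3 SA[3]=8  'bbbac'
  #4 SA[4]=7  'bbbbac'
  #5 SA[5]=6  'bbbbbac'
  #6 SA[6]=5  'bbbbbbac'
  #7 SA[7]=3  'bcbbbbbbac'
  #8 SA[8]=0  'bccbcbbbbbbac'
  #9 SA[9]=12  'c'
  #10 SA[10]=4  'cbbbbbbac'
  #11 SA[11]=2  'cbcbbbbbbac'
  #12 SA[12]=1  'ccbcbbbbbbac'

SA = [11, 10, 9, 8, 7, 6, 5, 3, 0, 12, 4, 2, 1]
i: (SA[i-1],SA[i]) lcp shared
  1: (11,10) 0 ''
  2: (10,9) 1 'b'
  3: (9,8) 2 'bb'
  4: (8,7) 3 'bbb'
  5: (7,6) 4 'bbbb'
  6: (6,5) 5 'bbbbb'
  7: (5,3) 1 'b'
  8: (3,0) 2 'bc'
  9: (0,12) 0 ''
  10: (12,4) 1 'c'
  11: (4,2) 2 'cb'
  12: (2,1) 1 'c'

n(n+1)/2 = 13·14/2 = 91
Σ LCP = 0 + 0 + 1 + 2 + 3 + 4 + 5 + 1 + 2 + 0 + 1 + 2 + 1 = 22
distinct = 91 − 22 = 69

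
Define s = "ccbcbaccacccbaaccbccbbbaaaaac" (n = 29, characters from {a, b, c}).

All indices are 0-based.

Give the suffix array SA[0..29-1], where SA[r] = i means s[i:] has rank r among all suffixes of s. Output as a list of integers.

rank | idx | suffix
   0 |  23 | aaaaac
   1 |  24 | aaaac
   2 |  25 | aaac
   3 |  26 | aac
   4 |  13 | aaccbccbbbaaaaac
   5 |  27 | ac
   6 |   5 | accacccbaaccbccbbbaaaaac
   7 |  14 | accbccbbbaaaaac
   8 |   8 | acccbaaccbccbbbaaaaac
   9 |  22 | baaaaac
  10 |  12 | baaccbccbbbaaaaac
  11 |   4 | baccacccbaaccbccbbbaaaaac
  12 |  21 | bbaaaaac
  13 |  20 | bbbaaaaac
  14 |   2 | bcbaccacccbaaccbccbbbaaaaac
  15 |  17 | bccbbbaaaaac
  16 |  28 | c
  17 |   7 | cacccbaaccbccbbbaaaaac
  18 |  11 | cbaaccbccbbbaaaaac
  19 |   3 | cbaccacccbaaccbccbbbaaaaac
  20 |  19 | cbbbaaaaac
  21 |   1 | cbcbaccacccbaaccbccbbbaaaaac
  22 |  16 | cbccbbbaaaaac
  23 |   6 | ccacccbaaccbccbbbaaaaac
  24 |  10 | ccbaaccbccbbbaaaaac
  25 |  18 | ccbbbaaaaac
  26 |   0 | ccbcbaccacccbaaccbccbbbaaaaac
  27 |  15 | ccbccbbbaaaaac
  28 |   9 | cccbaaccbccbbbaaaaac

[23, 24, 25, 26, 13, 27, 5, 14, 8, 22, 12, 4, 21, 20, 2, 17, 28, 7, 11, 3, 19, 1, 16, 6, 10, 18, 0, 15, 9]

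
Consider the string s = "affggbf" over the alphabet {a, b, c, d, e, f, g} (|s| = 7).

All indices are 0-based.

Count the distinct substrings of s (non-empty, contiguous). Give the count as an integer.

25

rank→(start, suffix):
  0 → (0, 'affggbf')
  1 → (5, 'bf')
  2 → (6, 'f')
  3 → (1, 'ffggbf')
  4 → (2, 'fggbf')
  5 → (4, 'gbf')
  6 → (3, 'ggbf')

SA = [0, 5, 6, 1, 2, 4, 3]
i: (SA[i-1],SA[i]) lcp shared
  1: (0,5) 0 ''
  2: (5,6) 0 ''
  3: (6,1) 1 'f'
  4: (1,2) 1 'f'
  5: (2,4) 0 ''
  6: (4,3) 1 'g'

n(n+1)/2 = 7·8/2 = 28
Σ LCP = 0 + 0 + 0 + 1 + 1 + 0 + 1 = 3
distinct = 28 − 3 = 25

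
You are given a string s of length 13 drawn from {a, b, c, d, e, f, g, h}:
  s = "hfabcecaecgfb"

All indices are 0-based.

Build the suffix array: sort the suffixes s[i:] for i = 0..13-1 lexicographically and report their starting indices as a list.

[2, 7, 12, 3, 6, 4, 9, 5, 8, 1, 11, 10, 0]

rank | idx | suffix
   0 |   2 | abcecaecgfb
   1 |   7 | aecgfb
   2 |  12 | b
   3 |   3 | bcecaecgfb
   4 |   6 | caecgfb
   5 |   4 | cecaecgfb
   6 |   9 | cgfb
   7 |   5 | ecaecgfb
   8 |   8 | ecgfb
   9 |   1 | fabcecaecgfb
  10 |  11 | fb
  11 |  10 | gfb
  12 |   0 | hfabcecaecgfb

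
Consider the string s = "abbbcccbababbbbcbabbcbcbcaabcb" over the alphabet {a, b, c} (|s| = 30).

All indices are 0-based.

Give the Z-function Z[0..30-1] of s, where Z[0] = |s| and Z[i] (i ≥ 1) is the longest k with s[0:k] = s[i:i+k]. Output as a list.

Z[0]=30
i=1: i≥r, start 0; Z[1]=0
i=2: i≥r, start 0; Z[2]=0
i=3: i≥r, start 0; Z[3]=0
i=4: i≥r, start 0; Z[4]=0
i=5: i≥r, start 0; Z[5]=0
i=6: i≥r, start 0; Z[6]=0
i=7: i≥r, start 0; Z[7]=0
i=8: i≥r, start 0; Z[8]=2 scan→box=[8,10)
i=9: min(r-i=1, Z[1]=0)=0; Z[9]=0
i=10: i≥r, start 0; Z[10]=4 scan→box=[10,14)
i=11: min(r-i=3, Z[1]=0)=0; Z[11]=0
i=12: min(r-i=2, Z[2]=0)=0; Z[12]=0
i=13: min(r-i=1, Z[3]=0)=0; Z[13]=0
i=14: i≥r, start 0; Z[14]=0
i=15: i≥r, start 0; Z[15]=0
i=16: i≥r, start 0; Z[16]=0
i=17: i≥r, start 0; Z[17]=3 scan→box=[17,20)
i=18: min(r-i=2, Z[1]=0)=0; Z[18]=0
i=19: min(r-i=1, Z[2]=0)=0; Z[19]=0
i=20: i≥r, start 0; Z[20]=0
i=21: i≥r, start 0; Z[21]=0
i=22: i≥r, start 0; Z[22]=0
i=23: i≥r, start 0; Z[23]=0
i=24: i≥r, start 0; Z[24]=0
i=25: i≥r, start 0; Z[25]=1 scan→box=[25,26)
i=26: i≥r, start 0; Z[26]=2 scan→box=[26,28)
i=27: min(r-i=1, Z[1]=0)=0; Z[27]=0
i=28: i≥r, start 0; Z[28]=0
i=29: i≥r, start 0; Z[29]=0

[30, 0, 0, 0, 0, 0, 0, 0, 2, 0, 4, 0, 0, 0, 0, 0, 0, 3, 0, 0, 0, 0, 0, 0, 0, 1, 2, 0, 0, 0]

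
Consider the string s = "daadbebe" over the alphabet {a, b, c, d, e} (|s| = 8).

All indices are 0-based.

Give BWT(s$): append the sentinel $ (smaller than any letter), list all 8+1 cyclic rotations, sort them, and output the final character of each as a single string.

rank  rotation   last
    0  $daadbebe  e
    1  aadbebe$d  d
    2  adbebe$da  a
    3  be$daadbe  e
    4  bebe$daad  d
    5  daadbebe$  $
    6  dbebe$daa  a
    7  e$daadbeb  b
    8  ebe$daadb  b

edaed$abb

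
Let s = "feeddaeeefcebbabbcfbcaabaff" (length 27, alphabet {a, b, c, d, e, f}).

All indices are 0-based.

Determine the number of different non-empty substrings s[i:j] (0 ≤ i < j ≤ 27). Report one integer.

351

rank | idx | suffix
   0 |  21 | aabaff
   1 |  22 | abaff
   2 |  14 | abbcfbcaabaff
   3 |   5 | aeeefcebbabbcfbcaabaff
   4 |  24 | aff
   5 |  13 | babbcfbcaabaff
   6 |  23 | baff
   7 |  12 | bbabbcfbcaabaff
   8 |  15 | bbcfbcaabaff
   9 |  19 | bcaabaff
  10 |  16 | bcfbcaabaff
  11 |  20 | caabaff
  12 |  10 | cebbabbcfbcaabaff
  13 |  17 | cfbcaabaff
  14 |   4 | daeeefcebbabbcfbcaabaff
  15 |   3 | ddaeeefcebbabbcfbcaabaff
  16 |  11 | ebbabbcfbcaabaff
  17 |   2 | eddaeeefcebbabbcfbcaabaff
  18 |   1 | eeddaeeefcebbabbcfbcaabaff
  19 |   6 | eeefcebbabbcfbcaabaff
  20 |   7 | eefcebbabbcfbcaabaff
  21 |   8 | efcebbabbcfbcaabaff
  22 |  26 | f
  23 |  18 | fbcaabaff
  24 |   9 | fcebbabbcfbcaabaff
  25 |   0 | feeddaeeefcebbabbcfbcaabaff
  26 |  25 | ff

SA = [21, 22, 14, 5, 24, 13, 23, 12, 15, 19, 16, 20, 10, 17, 4, 3, 11, 2, 1, 6, 7, 8, 26, 18, 9, 0, 25]
rank  pair      lcp
   1  s[21:],s[22:]  1  'a'
   2  s[22:],s[14:]  2  'ab'
   3  s[14:],s[5:]  1  'a'
   4  s[5:],s[24:]  1  'a'
   5  s[24:],s[13:]  0  ''
   6  s[13:],s[23:]  2  'ba'
   7  s[23:],s[12:]  1  'b'
   8  s[12:],s[15:]  2  'bb'
   9  s[15:],s[19:]  1  'b'
  10  s[19:],s[16:]  2  'bc'
  11  s[16:],s[20:]  0  ''
  12  s[20:],s[10:]  1  'c'
  13  s[10:],s[17:]  1  'c'
  14  s[17:],s[4:]  0  ''
  15  s[4:],s[3:]  1  'd'
  16  s[3:],s[11:]  0  ''
  17  s[11:],s[2:]  1  'e'
  18  s[2:],s[1:]  1  'e'
  19  s[1:],s[6:]  2  'ee'
  20  s[6:],s[7:]  2  'ee'
  21  s[7:],s[8:]  1  'e'
  22  s[8:],s[26:]  0  ''
  23  s[26:],s[18:]  1  'f'
  24  s[18:],s[9:]  1  'f'
  25  s[9:],s[0:]  1  'f'
  26  s[0:],s[25:]  1  'f'

n(n+1)/2 = 27·28/2 = 378
Σ LCP = 0 + 1 + 2 + 1 + 1 + 0 + 2 + 1 + 2 + 1 + 2 + 0 + 1 + 1 + 0 + 1 + 0 + 1 + 1 + 2 + 2 + 1 + 0 + 1 + 1 + 1 + 1 = 27
distinct = 378 − 27 = 351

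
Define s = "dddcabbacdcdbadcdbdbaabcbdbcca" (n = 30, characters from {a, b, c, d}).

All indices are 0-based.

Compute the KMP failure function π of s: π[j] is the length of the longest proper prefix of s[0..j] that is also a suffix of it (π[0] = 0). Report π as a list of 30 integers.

[0, 1, 2, 0, 0, 0, 0, 0, 0, 1, 0, 1, 0, 0, 1, 0, 1, 0, 1, 0, 0, 0, 0, 0, 0, 1, 0, 0, 0, 0]

π[0] = 0
j=1 s[j]='d': π[1]=1 (border 'd')
j=2 s[j]='d': π[2]=2 (border 'dd')
j=3 s[j]='c': k: 2→1→0; π[3]=0 (border '')
j=4 s[j]='a': π[4]=0 (border '')
j=5 s[j]='b': π[5]=0 (border '')
j=6 s[j]='b': π[6]=0 (border '')
j=7 s[j]='a': π[7]=0 (border '')
j=8 s[j]='c': π[8]=0 (border '')
j=9 s[j]='d': π[9]=1 (border 'd')
j=10 s[j]='c': k: 1→0; π[10]=0 (border '')
j=11 s[j]='d': π[11]=1 (border 'd')
j=12 s[j]='b': k: 1→0; π[12]=0 (border '')
j=13 s[j]='a': π[13]=0 (border '')
j=14 s[j]='d': π[14]=1 (border 'd')
j=15 s[j]='c': k: 1→0; π[15]=0 (border '')
j=16 s[j]='d': π[16]=1 (border 'd')
j=17 s[j]='b': k: 1→0; π[17]=0 (border '')
j=18 s[j]='d': π[18]=1 (border 'd')
j=19 s[j]='b': k: 1→0; π[19]=0 (border '')
j=20 s[j]='a': π[20]=0 (border '')
j=21 s[j]='a': π[21]=0 (border '')
j=22 s[j]='b': π[22]=0 (border '')
j=23 s[j]='c': π[23]=0 (border '')
j=24 s[j]='b': π[24]=0 (border '')
j=25 s[j]='d': π[25]=1 (border 'd')
j=26 s[j]='b': k: 1→0; π[26]=0 (border '')
j=27 s[j]='c': π[27]=0 (border '')
j=28 s[j]='c': π[28]=0 (border '')
j=29 s[j]='a': π[29]=0 (border '')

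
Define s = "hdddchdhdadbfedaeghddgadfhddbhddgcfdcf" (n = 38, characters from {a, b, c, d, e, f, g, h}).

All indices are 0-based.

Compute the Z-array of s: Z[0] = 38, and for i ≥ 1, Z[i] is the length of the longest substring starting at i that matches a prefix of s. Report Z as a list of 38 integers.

Z[0]=38
i=1: i≥r, start 0; Z[1]=0
i=2: i≥r, start 0; Z[2]=0
i=3: i≥r, start 0; Z[3]=0
i=4: i≥r, start 0; Z[4]=0
i=5: i≥r, start 0; Z[5]=2 scan→box=[5,7)
i=6: min(r-i=1, Z[1]=0)=0; Z[6]=0
i=7: i≥r, start 0; Z[7]=2 scan→box=[7,9)
i=8: min(r-i=1, Z[1]=0)=0; Z[8]=0
i=9: i≥r, start 0; Z[9]=0
i=10: i≥r, start 0; Z[10]=0
i=11: i≥r, start 0; Z[11]=0
i=12: i≥r, start 0; Z[12]=0
i=13: i≥r, start 0; Z[13]=0
i=14: i≥r, start 0; Z[14]=0
i=15: i≥r, start 0; Z[15]=0
i=16: i≥r, start 0; Z[16]=0
i=17: i≥r, start 0; Z[17]=0
i=18: i≥r, start 0; Z[18]=3 scan→box=[18,21)
i=19: min(r-i=2, Z[1]=0)=0; Z[19]=0
i=20: min(r-i=1, Z[2]=0)=0; Z[20]=0
i=21: i≥r, start 0; Z[21]=0
i=22: i≥r, start 0; Z[22]=0
i=23: i≥r, start 0; Z[23]=0
i=24: i≥r, start 0; Z[24]=0
i=25: i≥r, start 0; Z[25]=3 scan→box=[25,28)
i=26: min(r-i=2, Z[1]=0)=0; Z[26]=0
i=27: min(r-i=1, Z[2]=0)=0; Z[27]=0
i=28: i≥r, start 0; Z[28]=0
i=29: i≥r, start 0; Z[29]=3 scan→box=[29,32)
i=30: min(r-i=2, Z[1]=0)=0; Z[30]=0
i=31: min(r-i=1, Z[2]=0)=0; Z[31]=0
i=32: i≥r, start 0; Z[32]=0
i=33: i≥r, start 0; Z[33]=0
i=34: i≥r, start 0; Z[34]=0
i=35: i≥r, start 0; Z[35]=0
i=36: i≥r, start 0; Z[36]=0
i=37: i≥r, start 0; Z[37]=0

[38, 0, 0, 0, 0, 2, 0, 2, 0, 0, 0, 0, 0, 0, 0, 0, 0, 0, 3, 0, 0, 0, 0, 0, 0, 3, 0, 0, 0, 3, 0, 0, 0, 0, 0, 0, 0, 0]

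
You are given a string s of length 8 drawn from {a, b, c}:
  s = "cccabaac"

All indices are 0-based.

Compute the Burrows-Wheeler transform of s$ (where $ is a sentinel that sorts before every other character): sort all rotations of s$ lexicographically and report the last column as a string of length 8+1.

cbcaaacc$

rank  rotation   last
    0  $cccabaac  c
    1  aac$cccab  b
    2  abaac$ccc  c
    3  ac$cccaba  a
    4  baac$ccca  a
    5  c$cccabaa  a
    6  cabaac$cc  c
    7  ccabaac$c  c
    8  cccabaac$  $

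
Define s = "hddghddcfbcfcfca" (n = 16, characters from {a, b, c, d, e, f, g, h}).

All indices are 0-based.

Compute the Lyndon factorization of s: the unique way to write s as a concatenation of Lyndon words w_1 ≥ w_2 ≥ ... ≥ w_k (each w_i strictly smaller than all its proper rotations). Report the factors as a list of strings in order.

emit factor 1: 'h' (i=0, period=1)
emit factor 2: 'ddgh' (i=1, period=4)
emit factor 3: 'd' (i=5, period=1)
emit factor 4: 'd' (i=6, period=1)
emit factor 5: 'cf' (i=7, period=2)
emit factor 6: 'bcfcfc' (i=9, period=6)
emit factor 7: 'a' (i=15, period=1)

["h", "ddgh", "d", "d", "cf", "bcfcfc", "a"]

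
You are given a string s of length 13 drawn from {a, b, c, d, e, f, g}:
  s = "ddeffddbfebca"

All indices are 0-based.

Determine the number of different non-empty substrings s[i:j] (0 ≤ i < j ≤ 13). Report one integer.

rank→(start, suffix):
  0 → (12, 'a')
  1 → (10, 'bca')
  2 → (7, 'bfebca')
  3 → (11, 'ca')
  4 → (6, 'dbfebca')
  5 → (5, 'ddbfebca')
  6 → (0, 'ddeffddbfebca')
  7 → (1, 'deffddbfebca')
  8 → (9, 'ebca')
  9 → (2, 'effddbfebca')
  10 → (4, 'fddbfebca')
  11 → (8, 'febca')
  12 → (3, 'ffddbfebca')

SA = [12, 10, 7, 11, 6, 5, 0, 1, 9, 2, 4, 8, 3]
i: (SA[i-1],SA[i]) lcp shared
  1: (12,10) 0 ''
  2: (10,7) 1 'b'
  3: (7,11) 0 ''
  4: (11,6) 0 ''
  5: (6,5) 1 'd'
  6: (5,0) 2 'dd'
  7: (0,1) 1 'd'
  8: (1,9) 0 ''
  9: (9,2) 1 'e'
  10: (2,4) 0 ''
  11: (4,8) 1 'f'
  12: (8,3) 1 'f'

n(n+1)/2 = 13·14/2 = 91
Σ LCP = 0 + 0 + 1 + 0 + 0 + 1 + 2 + 1 + 0 + 1 + 0 + 1 + 1 = 8
distinct = 91 − 8 = 83

83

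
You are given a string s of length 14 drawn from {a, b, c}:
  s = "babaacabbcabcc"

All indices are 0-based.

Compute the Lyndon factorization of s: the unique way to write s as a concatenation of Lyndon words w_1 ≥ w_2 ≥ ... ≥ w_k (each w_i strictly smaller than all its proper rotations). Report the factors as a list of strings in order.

["b", "ab", "aacabbcabcc"]

emit factor 1: 'b' (i=0, period=1)
emit factor 2: 'ab' (i=1, period=2)
emit factor 3: 'aacabbcabcc' (i=3, period=11)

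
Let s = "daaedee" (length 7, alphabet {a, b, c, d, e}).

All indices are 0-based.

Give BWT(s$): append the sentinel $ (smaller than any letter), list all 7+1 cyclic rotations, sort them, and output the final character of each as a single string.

rank  rotation  last
    0  $daaedee  e
    1  aaedee$d  d
    2  aedee$da  a
    3  daaedee$  $
    4  dee$daae  e
    5  e$daaede  e
    6  edee$daa  a
    7  ee$daaed  d

eda$eead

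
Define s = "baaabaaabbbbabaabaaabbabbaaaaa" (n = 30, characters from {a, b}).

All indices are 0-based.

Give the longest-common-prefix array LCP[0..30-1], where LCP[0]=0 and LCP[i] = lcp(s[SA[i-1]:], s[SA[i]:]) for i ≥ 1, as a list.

sorted suffixes:
  #0 SA[0]=29  'a'
  #1 SA[1]=28  'aa'
  #2 SA[2]=27  'aaa'
  #3 SA[3]=26  'aaaa'
  #4 SA[4]=25  'aaaaa'
  #5 SA[5]=1  'aaabaaabbbbabaabaaabbabbaaaaa'
  #6 SA[6]=17  'aaabbabbaaaaa'
  #7 SA[7]=5  'aaabbbbabaabaaabbabbaaaaa'
  #8 SA[8]=14  'aabaaabbabbaaaaa'
  #9 SA[9]=2  'aabaaabbbbabaabaaabbabbaaaaa'
  #10 SA[10]=18  'aabbabbaaaaa'
  #11 SA[11]=6  'aabbbbabaabaaabbabbaaaaa'
  #12 SA[12]=15  'abaaabbabbaaaaa'
  #13 SA[13]=3  'abaaabbbbabaabaaabbabbaaaaa'
  #14 SA[14]=12  'abaabaaabbabbaaaaa'
  #15 SA[15]=22  'abbaaaaa'
  #16 SA[16]=19  'abbabbaaaaa'
  #17 SA[17]=7  'abbbbabaabaaabbabbaaaaa'
  #18 SA[18]=24  'baaaaa'
  #19 SA[19]=0  'baaabaaabbbbabaabaaabbabbaaaaa'
  #20 SA[20]=16  'baaabbabbaaaaa'
  #21 SA[21]=4  'baaabbbbabaabaaabbabbaaaaa'
  #22 SA[22]=13  'baabaaabbabbaaaaa'
  #23 SA[23]=11  'babaabaaabbabbaaaaa'
  #24 SA[24]=21  'babbaaaaa'
  #25 SA[25]=23  'bbaaaaa'
  #26 SA[26]=10  'bbabaabaaabbabbaaaaa'
  #27 SA[27]=20  'bbabbaaaaa'
  #28 SA[28]=9  'bbbabaabaaabbabbaaaaa'
  #29 SA[29]=8  'bbbbabaabaaabbabbaaaaa'

SA = [29, 28, 27, 26, 25, 1, 17, 5, 14, 2, 18, 6, 15, 3, 12, 22, 19, 7, 24, 0, 16, 4, 13, 11, 21, 23, 10, 20, 9, 8]
[i] adj suffixes → lcp
  [1] 29/28 → 1 ('a')
  [2] 28/27 → 2 ('aa')
  [3] 27/26 → 3 ('aaa')
  [4] 26/25 → 4 ('aaaa')
  [5] 25/1 → 3 ('aaa')
  [6] 1/17 → 4 ('aaab')
  [7] 17/5 → 5 ('aaabb')
  [8] 5/14 → 2 ('aa')
  [9] 14/2 → 8 ('aabaaabb')
  [10] 2/18 → 3 ('aab')
  [11] 18/6 → 4 ('aabb')
  [12] 6/15 → 1 ('a')
  [13] 15/3 → 7 ('abaaabb')
  [14] 3/12 → 4 ('abaa')
  [15] 12/22 → 2 ('ab')
  [16] 22/19 → 4 ('abba')
  [17] 19/7 → 3 ('abb')
  [18] 7/24 → 0 ('')
  [19] 24/0 → 4 ('baaa')
  [20] 0/16 → 5 ('baaab')
  [21] 16/4 → 6 ('baaabb')
  [22] 4/13 → 3 ('baa')
  [23] 13/11 → 2 ('ba')
  [24] 11/21 → 3 ('bab')
  [25] 21/23 → 1 ('b')
  [26] 23/10 → 3 ('bba')
  [27] 10/20 → 4 ('bbab')
  [28] 20/9 → 2 ('bb')
  [29] 9/8 → 3 ('bbb')

[0, 1, 2, 3, 4, 3, 4, 5, 2, 8, 3, 4, 1, 7, 4, 2, 4, 3, 0, 4, 5, 6, 3, 2, 3, 1, 3, 4, 2, 3]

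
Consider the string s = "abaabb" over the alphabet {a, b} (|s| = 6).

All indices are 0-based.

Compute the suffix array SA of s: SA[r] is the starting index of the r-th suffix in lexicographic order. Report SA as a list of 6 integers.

[2, 0, 3, 5, 1, 4]

rank | idx | suffix
   0 |   2 | aabb
   1 |   0 | abaabb
   2 |   3 | abb
   3 |   5 | b
   4 |   1 | baabb
   5 |   4 | bb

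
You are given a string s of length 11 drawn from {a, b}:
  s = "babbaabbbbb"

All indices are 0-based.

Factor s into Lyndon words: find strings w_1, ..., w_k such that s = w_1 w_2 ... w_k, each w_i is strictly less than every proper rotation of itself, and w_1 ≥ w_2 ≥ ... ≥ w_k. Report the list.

emit factor 1: 'b' (i=0, period=1)
emit factor 2: 'abb' (i=1, period=3)
emit factor 3: 'aabbbbb' (i=4, period=7)

["b", "abb", "aabbbbb"]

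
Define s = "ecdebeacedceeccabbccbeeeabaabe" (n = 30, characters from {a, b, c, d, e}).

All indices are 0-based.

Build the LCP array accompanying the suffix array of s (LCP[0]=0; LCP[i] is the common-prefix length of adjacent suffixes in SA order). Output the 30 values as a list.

[0, 1, 2, 2, 1, 0, 1, 1, 1, 2, 2, 0, 1, 1, 2, 1, 1, 2, 0, 1, 0, 1, 2, 1, 1, 2, 1, 1, 2, 2]

sorted suffixes:
  #0 SA[0]=26  'aabe'
  #1 SA[1]=24  'abaabe'
  #2 SA[2]=15  'abbccbeeeabaabe'
  #3 SA[3]=27  'abe'
  #4 SA[4]=6  'acedceeccabbccbeeeabaabe'
  #5 SA[5]=25  'baabe'
  #6 SA[6]=16  'bbccbeeeabaabe'
  #7 SA[7]=17  'bccbeeeabaabe'
  #8 SA[8]=28  'be'
  #9 SA[9]=4  'beacedceeccabbccbeeeabaabe'
  #10 SA[10]=20  'beeeabaabe'
  #11 SA[11]=14  'cabbccbeeeabaabe'
  #12 SA[12]=19  'cbeeeabaabe'
  #13 SA[13]=13  'ccabbccbeeeabaabe'
  #14 SA[14]=18  'ccbeeeabaabe'
  #15 SA[15]=1  'cdebeacedceeccabbccbeeeabaabe'
  #16 SA[16]=7  'cedceeccabbccbeeeabaabe'
  #17 SA[17]=10  'ceeccabbccbeeeabaabe'
  #18 SA[18]=9  'dceeccabbccbeeeabaabe'
  #19 SA[19]=2  'debeacedceeccabbccbeeeabaabe'
  #20 SA[20]=29  'e'
  #21 SA[21]=23  'eabaabe'
  #22 SA[22]=5  'eacedceeccabbccbeeeabaabe'
  #23 SA[23]=3  'ebeacedceeccabbccbeeeabaabe'
  #24 SA[24]=12  'eccabbccbeeeabaabe'
  #25 SA[25]=0  'ecdebeacedceeccabbccbeeeabaabe'
  #26 SA[26]=8  'edceeccabbccbeeeabaabe'
  #27 SA[27]=22  'eeabaabe'
  #28 SA[28]=11  'eeccabbccbeeeabaabe'
  #29 SA[29]=21  'eeeabaabe'

SA = [26, 24, 15, 27, 6, 25, 16, 17, 28, 4, 20, 14, 19, 13, 18, 1, 7, 10, 9, 2, 29, 23, 5, 3, 12, 0, 8, 22, 11, 21]
i: (SA[i-1],SA[i]) lcp shared
  1: (26,24) 1 'a'
  2: (24,15) 2 'ab'
  3: (15,27) 2 'ab'
  4: (27,6) 1 'a'
  5: (6,25) 0 ''
  6: (25,16) 1 'b'
  7: (16,17) 1 'b'
  8: (17,28) 1 'b'
  9: (28,4) 2 'be'
  10: (4,20) 2 'be'
  11: (20,14) 0 ''
  12: (14,19) 1 'c'
  13: (19,13) 1 'c'
  14: (13,18) 2 'cc'
  15: (18,1) 1 'c'
  16: (1,7) 1 'c'
  17: (7,10) 2 'ce'
  18: (10,9) 0 ''
  19: (9,2) 1 'd'
  20: (2,29) 0 ''
  21: (29,23) 1 'e'
  22: (23,5) 2 'ea'
  23: (5,3) 1 'e'
  24: (3,12) 1 'e'
  25: (12,0) 2 'ec'
  26: (0,8) 1 'e'
  27: (8,22) 1 'e'
  28: (22,11) 2 'ee'
  29: (11,21) 2 'ee'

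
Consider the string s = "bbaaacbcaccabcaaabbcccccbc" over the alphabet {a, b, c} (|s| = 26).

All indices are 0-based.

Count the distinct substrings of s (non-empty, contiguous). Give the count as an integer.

306

sorted suffixes:
  #0 SA[0]=14  'aaabbcccccbc'
  #1 SA[1]=2  'aaacbcaccabcaaabbcccccbc'
  #2 SA[2]=15  'aabbcccccbc'
  #3 SA[3]=3  'aacbcaccabcaaabbcccccbc'
  #4 SA[4]=16  'abbcccccbc'
  #5 SA[5]=11  'abcaaabbcccccbc'
  #6 SA[6]=4  'acbcaccabcaaabbcccccbc'
  #7 SA[7]=8  'accabcaaabbcccccbc'
  #8 SA[8]=1  'baaacbcaccabcaaabbcccccbc'
  #9 SA[9]=0  'bbaaacbcaccabcaaabbcccccbc'
  #10 SA[10]=17  'bbcccccbc'
  #11 SA[11]=24  'bc'
  #12 SA[12]=12  'bcaaabbcccccbc'
  #13 SA[13]=6  'bcaccabcaaabbcccccbc'
  #14 SA[14]=18  'bcccccbc'
  #15 SA[15]=25  'c'
  #16 SA[16]=13  'caaabbcccccbc'
  #17 SA[17]=10  'cabcaaabbcccccbc'
  #18 SA[18]=7  'caccabcaaabbcccccbc'
  #19 SA[19]=23  'cbc'
  #20 SA[20]=5  'cbcaccabcaaabbcccccbc'
  #21 SA[21]=9  'ccabcaaabbcccccbc'
  #22 SA[22]=22  'ccbc'
  #23 SA[23]=21  'cccbc'
  #24 SA[24]=20  'ccccbc'
  #25 SA[25]=19  'cccccbc'

SA = [14, 2, 15, 3, 16, 11, 4, 8, 1, 0, 17, 24, 12, 6, 18, 25, 13, 10, 7, 23, 5, 9, 22, 21, 20, 19]
i: (SA[i-1],SA[i]) lcp shared
  1: (14,2) 3 'aaa'
  2: (2,15) 2 'aa'
  3: (15,3) 2 'aa'
  4: (3,16) 1 'a'
  5: (16,11) 2 'ab'
  6: (11,4) 1 'a'
  7: (4,8) 2 'ac'
  8: (8,1) 0 ''
  9: (1,0) 1 'b'
  10: (0,17) 2 'bb'
  11: (17,24) 1 'b'
  12: (24,12) 2 'bc'
  13: (12,6) 3 'bca'
  14: (6,18) 2 'bc'
  15: (18,25) 0 ''
  16: (25,13) 1 'c'
  17: (13,10) 2 'ca'
  18: (10,7) 2 'ca'
  19: (7,23) 1 'c'
  20: (23,5) 3 'cbc'
  21: (5,9) 1 'c'
  22: (9,22) 2 'cc'
  23: (22,21) 2 'cc'
  24: (21,20) 3 'ccc'
  25: (20,19) 4 'cccc'

n(n+1)/2 = 26·27/2 = 351
Σ LCP = 0 + 3 + 2 + 2 + 1 + 2 + 1 + 2 + 0 + 1 + 2 + 1 + 2 + 3 + 2 + 0 + 1 + 2 + 2 + 1 + 3 + 1 + 2 + 2 + 3 + 4 = 45
distinct = 351 − 45 = 306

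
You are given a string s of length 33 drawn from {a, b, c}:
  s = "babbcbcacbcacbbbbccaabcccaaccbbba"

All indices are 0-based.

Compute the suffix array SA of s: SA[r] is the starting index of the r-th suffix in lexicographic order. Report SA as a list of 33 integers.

rank | idx | suffix
   0 |  32 | a
   1 |  19 | aabcccaaccbbba
   2 |  25 | aaccbbba
   3 |   1 | abbcbcacbcacbbbbccaabcccaaccbbba
   4 |  20 | abcccaaccbbba
   5 |  11 | acbbbbccaabcccaaccbbba
   6 |   7 | acbcacbbbbccaabcccaaccbbba
   7 |  26 | accbbba
   8 |  31 | ba
   9 |   0 | babbcbcacbcacbbbbccaabcccaaccbbba
  10 |  30 | bba
  11 |  29 | bbba
  12 |  13 | bbbbccaabcccaaccbbba
  13 |  14 | bbbccaabcccaaccbbba
  14 |   2 | bbcbcacbcacbbbbccaabcccaaccbbba
  15 |  15 | bbccaabcccaaccbbba
  16 |   9 | bcacbbbbccaabcccaaccbbba
  17 |   5 | bcacbcacbbbbccaabcccaaccbbba
  18 |   3 | bcbcacbcacbbbbccaabcccaaccbbba
  19 |  16 | bccaabcccaaccbbba
  20 |  21 | bcccaaccbbba
  21 |  18 | caabcccaaccbbba
  22 |  24 | caaccbbba
  23 |  10 | cacbbbbccaabcccaaccbbba
  24 |   6 | cacbcacbbbbccaabcccaaccbbba
  25 |  28 | cbbba
  26 |  12 | cbbbbccaabcccaaccbbba
  27 |   8 | cbcacbbbbccaabcccaaccbbba
  28 |   4 | cbcacbcacbbbbccaabcccaaccbbba
  29 |  17 | ccaabcccaaccbbba
  30 |  23 | ccaaccbbba
  31 |  27 | ccbbba
  32 |  22 | cccaaccbbba

[32, 19, 25, 1, 20, 11, 7, 26, 31, 0, 30, 29, 13, 14, 2, 15, 9, 5, 3, 16, 21, 18, 24, 10, 6, 28, 12, 8, 4, 17, 23, 27, 22]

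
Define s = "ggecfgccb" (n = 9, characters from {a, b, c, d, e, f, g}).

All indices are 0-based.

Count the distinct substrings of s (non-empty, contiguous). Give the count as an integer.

41

sorted suffixes:
  #0 SA[0]=8  'b'
  #1 SA[1]=7  'cb'
  #2 SA[2]=6  'ccb'
  #3 SA[3]=3  'cfgccb'
  #4 SA[4]=2  'ecfgccb'
  #5 SA[5]=4  'fgccb'
  #6 SA[6]=5  'gccb'
  #7 SA[7]=1  'gecfgccb'
  #8 SA[8]=0  'ggecfgccb'

SA = [8, 7, 6, 3, 2, 4, 5, 1, 0]
rank  pair      lcp
   1  s[8:],s[7:]  0  ''
   2  s[7:],s[6:]  1  'c'
   3  s[6:],s[3:]  1  'c'
   4  s[3:],s[2:]  0  ''
   5  s[2:],s[4:]  0  ''
   6  s[4:],s[5:]  0  ''
   7  s[5:],s[1:]  1  'g'
   8  s[1:],s[0:]  1  'g'

n(n+1)/2 = 9·10/2 = 45
Σ LCP = 0 + 0 + 1 + 1 + 0 + 0 + 0 + 1 + 1 = 4
distinct = 45 − 4 = 41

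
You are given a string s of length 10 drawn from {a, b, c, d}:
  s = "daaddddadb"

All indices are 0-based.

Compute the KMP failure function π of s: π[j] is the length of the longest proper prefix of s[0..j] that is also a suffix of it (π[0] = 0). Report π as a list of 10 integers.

π[0] = 0
j=1 s[j]='a': π[1]=0 (border '')
j=2 s[j]='a': π[2]=0 (border '')
j=3 s[j]='d': π[3]=1 (border 'd')
j=4 s[j]='d': k: 1→0; π[4]=1 (border 'd')
j=5 s[j]='d': k: 1→0; π[5]=1 (border 'd')
j=6 s[j]='d': k: 1→0; π[6]=1 (border 'd')
j=7 s[j]='a': π[7]=2 (border 'da')
j=8 s[j]='d': k: 2→0; π[8]=1 (border 'd')
j=9 s[j]='b': k: 1→0; π[9]=0 (border '')

[0, 0, 0, 1, 1, 1, 1, 2, 1, 0]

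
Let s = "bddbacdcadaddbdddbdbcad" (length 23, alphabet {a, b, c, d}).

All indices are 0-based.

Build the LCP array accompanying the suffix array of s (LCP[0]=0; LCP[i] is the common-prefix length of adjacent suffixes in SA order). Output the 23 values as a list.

[0, 1, 2, 2, 0, 1, 1, 2, 3, 0, 3, 1, 0, 1, 1, 2, 2, 3, 1, 1, 3, 4, 2]

rank | idx | suffix
   0 |   4 | acdcadaddbdddbdbcad
   1 |  21 | ad
   2 |   8 | adaddbdddbdbcad
   3 |  10 | addbdddbdbcad
   4 |   3 | bacdcadaddbdddbdbcad
   5 |  19 | bcad
   6 |  17 | bdbcad
   7 |   0 | bddbacdcadaddbdddbdbcad
   8 |  13 | bdddbdbcad
   9 |  20 | cad
  10 |   7 | cadaddbdddbdbcad
  11 |   5 | cdcadaddbdddbdbcad
  12 |  22 | d
  13 |   9 | daddbdddbdbcad
  14 |   2 | dbacdcadaddbdddbdbcad
  15 |  18 | dbcad
  16 |  16 | dbdbcad
  17 |  12 | dbdddbdbcad
  18 |   6 | dcadaddbdddbdbcad
  19 |   1 | ddbacdcadaddbdddbdbcad
  20 |  15 | ddbdbcad
  21 |  11 | ddbdddbdbcad
  22 |  14 | dddbdbcad

SA = [4, 21, 8, 10, 3, 19, 17, 0, 13, 20, 7, 5, 22, 9, 2, 18, 16, 12, 6, 1, 15, 11, 14]
rank  pair      lcp
   1  s[4:],s[21:]  1  'a'
   2  s[21:],s[8:]  2  'ad'
   3  s[8:],s[10:]  2  'ad'
   4  s[10:],s[3:]  0  ''
   5  s[3:],s[19:]  1  'b'
   6  s[19:],s[17:]  1  'b'
   7  s[17:],s[0:]  2  'bd'
   8  s[0:],s[13:]  3  'bdd'
   9  s[13:],s[20:]  0  ''
  10  s[20:],s[7:]  3  'cad'
  11  s[7:],s[5:]  1  'c'
  12  s[5:],s[22:]  0  ''
  13  s[22:],s[9:]  1  'd'
  14  s[9:],s[2:]  1  'd'
  15  s[2:],s[18:]  2  'db'
  16  s[18:],s[16:]  2  'db'
  17  s[16:],s[12:]  3  'dbd'
  18  s[12:],s[6:]  1  'd'
  19  s[6:],s[1:]  1  'd'
  20  s[1:],s[15:]  3  'ddb'
  21  s[15:],s[11:]  4  'ddbd'
  22  s[11:],s[14:]  2  'dd'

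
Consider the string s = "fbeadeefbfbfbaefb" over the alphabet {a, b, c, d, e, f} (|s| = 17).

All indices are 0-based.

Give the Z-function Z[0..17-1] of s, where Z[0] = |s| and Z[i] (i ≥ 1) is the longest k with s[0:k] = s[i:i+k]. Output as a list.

Z[0]=17
i=1: i≥r, start 0; Z[1]=0
i=2: i≥r, start 0; Z[2]=0
i=3: i≥r, start 0; Z[3]=0
i=4: i≥r, start 0; Z[4]=0
i=5: i≥r, start 0; Z[5]=0
i=6: i≥r, start 0; Z[6]=0
i=7: i≥r, start 0; Z[7]=2 scan→box=[7,9)
i=8: min(r-i=1, Z[1]=0)=0; Z[8]=0
i=9: i≥r, start 0; Z[9]=2 scan→box=[9,11)
i=10: min(r-i=1, Z[1]=0)=0; Z[10]=0
i=11: i≥r, start 0; Z[11]=2 scan→box=[11,13)
i=12: min(r-i=1, Z[1]=0)=0; Z[12]=0
i=13: i≥r, start 0; Z[13]=0
i=14: i≥r, start 0; Z[14]=0
i=15: i≥r, start 0; Z[15]=2 scan→box=[15,17)
i=16: min(r-i=1, Z[1]=0)=0; Z[16]=0

[17, 0, 0, 0, 0, 0, 0, 2, 0, 2, 0, 2, 0, 0, 0, 2, 0]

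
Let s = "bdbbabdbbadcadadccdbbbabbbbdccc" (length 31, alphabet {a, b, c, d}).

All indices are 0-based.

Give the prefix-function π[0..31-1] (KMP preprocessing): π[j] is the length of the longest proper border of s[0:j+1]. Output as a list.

π[0] = 0
j=1 s[j]='d': π[1]=0 (border '')
j=2 s[j]='b': π[2]=1 (border 'b')
j=3 s[j]='b': k: 1→0; π[3]=1 (border 'b')
j=4 s[j]='a': k: 1→0; π[4]=0 (border '')
j=5 s[j]='b': π[5]=1 (border 'b')
j=6 s[j]='d': π[6]=2 (border 'bd')
j=7 s[j]='b': π[7]=3 (border 'bdb')
j=8 s[j]='b': π[8]=4 (border 'bdbb')
j=9 s[j]='a': π[9]=5 (border 'bdbba')
j=10 s[j]='d': k: 5→0; π[10]=0 (border '')
j=11 s[j]='c': π[11]=0 (border '')
j=12 s[j]='a': π[12]=0 (border '')
j=13 s[j]='d': π[13]=0 (border '')
j=14 s[j]='a': π[14]=0 (border '')
j=15 s[j]='d': π[15]=0 (border '')
j=16 s[j]='c': π[16]=0 (border '')
j=17 s[j]='c': π[17]=0 (border '')
j=18 s[j]='d': π[18]=0 (border '')
j=19 s[j]='b': π[19]=1 (border 'b')
j=20 s[j]='b': k: 1→0; π[20]=1 (border 'b')
j=21 s[j]='b': k: 1→0; π[21]=1 (border 'b')
j=22 s[j]='a': k: 1→0; π[22]=0 (border '')
j=23 s[j]='b': π[23]=1 (border 'b')
j=24 s[j]='b': k: 1→0; π[24]=1 (border 'b')
j=25 s[j]='b': k: 1→0; π[25]=1 (border 'b')
j=26 s[j]='b': k: 1→0; π[26]=1 (border 'b')
j=27 s[j]='d': π[27]=2 (border 'bd')
j=28 s[j]='c': k: 2→0; π[28]=0 (border '')
j=29 s[j]='c': π[29]=0 (border '')
j=30 s[j]='c': π[30]=0 (border '')

[0, 0, 1, 1, 0, 1, 2, 3, 4, 5, 0, 0, 0, 0, 0, 0, 0, 0, 0, 1, 1, 1, 0, 1, 1, 1, 1, 2, 0, 0, 0]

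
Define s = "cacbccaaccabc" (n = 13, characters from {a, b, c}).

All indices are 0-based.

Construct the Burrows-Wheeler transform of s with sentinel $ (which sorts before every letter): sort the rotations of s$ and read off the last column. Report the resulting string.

ccccaacbcc$aba

rank  rotation        last
    0  $cacbccaaccabc  c
    1  aaccabc$cacbcc  c
    2  abc$cacbccaacc  c
    3  acbccaaccabc$c  c
    4  accabc$cacbcca  a
    5  bc$cacbccaacca  a
    6  bccaaccabc$cac  c
    7  c$cacbccaaccab  b
    8  caaccabc$cacbc  c
    9  cabc$cacbccaac  c
   10  cacbccaaccabc$  $
   11  cbccaaccabc$ca  a
   12  ccaaccabc$cacb  b
   13  ccabc$cacbccaa  a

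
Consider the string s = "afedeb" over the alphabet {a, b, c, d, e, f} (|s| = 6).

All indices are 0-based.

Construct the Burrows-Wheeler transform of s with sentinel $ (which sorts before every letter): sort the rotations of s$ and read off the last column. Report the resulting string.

rank  rotation last
    0  $afedeb  b
    1  afedeb$  $
    2  b$afede  e
    3  deb$afe  e
    4  eb$afed  d
    5  edeb$af  f
    6  fedeb$a  a

b$eedfa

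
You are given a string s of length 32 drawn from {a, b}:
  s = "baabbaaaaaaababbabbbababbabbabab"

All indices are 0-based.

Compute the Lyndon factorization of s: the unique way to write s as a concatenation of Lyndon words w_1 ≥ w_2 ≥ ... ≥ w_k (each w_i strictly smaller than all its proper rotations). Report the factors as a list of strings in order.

["b", "aabb", "aaaaaaababbabbbababbabbabab"]

emit factor 1: 'b' (i=0, period=1)
emit factor 2: 'aabb' (i=1, period=4)
emit factor 3: 'aaaaaaababbabbbababbabbabab' (i=5, period=27)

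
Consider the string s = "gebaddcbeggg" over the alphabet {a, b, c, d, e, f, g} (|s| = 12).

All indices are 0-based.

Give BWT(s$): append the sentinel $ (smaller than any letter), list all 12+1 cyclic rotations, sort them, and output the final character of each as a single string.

rank  rotation       last
    0  $gebaddcbeggg  g
    1  addcbeggg$geb  b
    2  baddcbeggg$ge  e
    3  beggg$gebaddc  c
    4  cbeggg$gebadd  d
    5  dcbeggg$gebad  d
    6  ddcbeggg$geba  a
    7  ebaddcbeggg$g  g
    8  eggg$gebaddcb  b
    9  g$gebaddcbegg  g
   10  gebaddcbeggg$  $
   11  gg$gebaddcbeg  g
   12  ggg$gebaddcbe  e

gbecddagbg$ge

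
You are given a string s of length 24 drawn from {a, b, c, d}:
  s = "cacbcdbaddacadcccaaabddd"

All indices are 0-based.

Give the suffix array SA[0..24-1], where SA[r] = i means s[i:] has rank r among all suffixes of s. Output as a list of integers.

rank | idx | suffix
   0 |  17 | aaabddd
   1 |  18 | aabddd
   2 |  19 | abddd
   3 |  10 | acadcccaaabddd
   4 |   1 | acbcdbaddacadcccaaabddd
   5 |  12 | adcccaaabddd
   6 |   7 | addacadcccaaabddd
   7 |   6 | baddacadcccaaabddd
   8 |   3 | bcdbaddacadcccaaabddd
   9 |  20 | bddd
  10 |  16 | caaabddd
  11 |   0 | cacbcdbaddacadcccaaabddd
  12 |  11 | cadcccaaabddd
  13 |   2 | cbcdbaddacadcccaaabddd
  14 |  15 | ccaaabddd
  15 |  14 | cccaaabddd
  16 |   4 | cdbaddacadcccaaabddd
  17 |  23 | d
  18 |   9 | dacadcccaaabddd
  19 |   5 | dbaddacadcccaaabddd
  20 |  13 | dcccaaabddd
  21 |  22 | dd
  22 |   8 | ddacadcccaaabddd
  23 |  21 | ddd

[17, 18, 19, 10, 1, 12, 7, 6, 3, 20, 16, 0, 11, 2, 15, 14, 4, 23, 9, 5, 13, 22, 8, 21]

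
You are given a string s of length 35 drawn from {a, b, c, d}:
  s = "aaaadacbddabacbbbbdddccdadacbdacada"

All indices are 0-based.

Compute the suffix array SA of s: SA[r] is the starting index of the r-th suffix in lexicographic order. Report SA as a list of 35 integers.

rank→(start, suffix):
  0 → (34, 'a')
  1 → (0, 'aaaadacbddabacbbbbdddccdadacbdacada')
  2 → (1, 'aaadacbddabacbbbbdddccdadacbdacada')
  3 → (2, 'aadacbddabacbbbbdddccdadacbdacada')
  4 → (10, 'abacbbbbdddccdadacbdacada')
  5 → (30, 'acada')
  6 → (12, 'acbbbbdddccdadacbdacada')
  7 → (26, 'acbdacada')
  8 → (5, 'acbddabacbbbbdddccdadacbdacada')
  9 → (32, 'ada')
  10 → (24, 'adacbdacada')
  11 → (3, 'adacbddabacbbbbdddccdadacbdacada')
  12 → (11, 'bacbbbbdddccdadacbdacada')
  13 → (14, 'bbbbdddccdadacbdacada')
  14 → (15, 'bbbdddccdadacbdacada')
  15 → (16, 'bbdddccdadacbdacada')
  16 → (28, 'bdacada')
  17 → (7, 'bddabacbbbbdddccdadacbdacada')
  18 → (17, 'bdddccdadacbdacada')
  19 → (31, 'cada')
  20 → (13, 'cbbbbdddccdadacbdacada')
  21 → (27, 'cbdacada')
  22 → (6, 'cbddabacbbbbdddccdadacbdacada')
  23 → (21, 'ccdadacbdacada')
  24 → (22, 'cdadacbdacada')
  25 → (33, 'da')
  26 → (9, 'dabacbbbbdddccdadacbdacada')
  27 → (29, 'dacada')
  28 → (25, 'dacbdacada')
  29 → (4, 'dacbddabacbbbbdddccdadacbdacada')
  30 → (23, 'dadacbdacada')
  31 → (20, 'dccdadacbdacada')
  32 → (8, 'ddabacbbbbdddccdadacbdacada')
  33 → (19, 'ddccdadacbdacada')
  34 → (18, 'dddccdadacbdacada')

[34, 0, 1, 2, 10, 30, 12, 26, 5, 32, 24, 3, 11, 14, 15, 16, 28, 7, 17, 31, 13, 27, 6, 21, 22, 33, 9, 29, 25, 4, 23, 20, 8, 19, 18]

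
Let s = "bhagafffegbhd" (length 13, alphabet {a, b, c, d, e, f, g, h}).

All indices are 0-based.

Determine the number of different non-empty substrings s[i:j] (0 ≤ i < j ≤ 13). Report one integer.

83

rank | idx | suffix
   0 |   4 | afffegbhd
   1 |   2 | agafffegbhd
   2 |   0 | bhagafffegbhd
   3 |  10 | bhd
   4 |  12 | d
   5 |   8 | egbhd
   6 |   7 | fegbhd
   7 |   6 | ffegbhd
   8 |   5 | fffegbhd
   9 |   3 | gafffegbhd
  10 |   9 | gbhd
  11 |   1 | hagafffegbhd
  12 |  11 | hd

SA = [4, 2, 0, 10, 12, 8, 7, 6, 5, 3, 9, 1, 11]
i: (SA[i-1],SA[i]) lcp shared
  1: (4,2) 1 'a'
  2: (2,0) 0 ''
  3: (0,10) 2 'bh'
  4: (10,12) 0 ''
  5: (12,8) 0 ''
  6: (8,7) 0 ''
  7: (7,6) 1 'f'
  8: (6,5) 2 'ff'
  9: (5,3) 0 ''
  10: (3,9) 1 'g'
  11: (9,1) 0 ''
  12: (1,11) 1 'h'

n(n+1)/2 = 13·14/2 = 91
Σ LCP = 0 + 1 + 0 + 2 + 0 + 0 + 0 + 1 + 2 + 0 + 1 + 0 + 1 = 8
distinct = 91 − 8 = 83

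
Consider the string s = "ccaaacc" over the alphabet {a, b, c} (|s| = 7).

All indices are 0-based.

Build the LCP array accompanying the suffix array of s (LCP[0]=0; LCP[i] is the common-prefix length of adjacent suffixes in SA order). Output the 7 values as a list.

[0, 2, 1, 0, 1, 1, 2]

sorted suffixes:
  #0 SA[0]=2  'aaacc'
  #1 SA[1]=3  'aacc'
  #2 SA[2]=4  'acc'
  #3 SA[3]=6  'c'
  #4 SA[4]=1  'caaacc'
  #5 SA[5]=5  'cc'
  #6 SA[6]=0  'ccaaacc'

SA = [2, 3, 4, 6, 1, 5, 0]
[i] adj suffixes → lcp
  [1] 2/3 → 2 ('aa')
  [2] 3/4 → 1 ('a')
  [3] 4/6 → 0 ('')
  [4] 6/1 → 1 ('c')
  [5] 1/5 → 1 ('c')
  [6] 5/0 → 2 ('cc')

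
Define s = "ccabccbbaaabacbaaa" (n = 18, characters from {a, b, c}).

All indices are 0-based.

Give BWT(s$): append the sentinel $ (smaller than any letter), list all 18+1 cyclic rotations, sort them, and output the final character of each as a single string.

rank  rotation             last
    0  $ccabccbbaaabacbaaa  a
    1  a$ccabccbbaaabacbaa  a
    2  aa$ccabccbbaaabacba  a
    3  aaa$ccabccbbaaabacb  b
    4  aaabacbaaa$ccabccbb  b
    5  aabacbaaa$ccabccbba  a
    6  abacbaaa$ccabccbbaa  a
    7  abccbbaaabacbaaa$cc  c
    8  acbaaa$ccabccbbaaab  b
    9  baaa$ccabccbbaaabac  c
   10  baaabacbaaa$ccabccb  b
   11  bacbaaa$ccabccbbaaa  a
   12  bbaaabacbaaa$ccabcc  c
   13  bccbbaaabacbaaa$cca  a
   14  cabccbbaaabacbaaa$c  c
   15  cbaaa$ccabccbbaaaba  a
   16  cbbaaabacbaaa$ccabc  c
   17  ccabccbbaaabacbaaa$  $
   18  ccbbaaabacbaaa$ccab  b

aaabbaacbcbacacac$b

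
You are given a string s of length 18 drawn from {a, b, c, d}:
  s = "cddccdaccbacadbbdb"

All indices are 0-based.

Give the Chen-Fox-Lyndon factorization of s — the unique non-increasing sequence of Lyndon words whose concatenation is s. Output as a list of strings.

emit factor 1: 'cdd' (i=0, period=3)
emit factor 2: 'ccd' (i=3, period=3)
emit factor 3: 'accb' (i=6, period=4)
emit factor 4: 'acadbbdb' (i=10, period=8)

["cdd", "ccd", "accb", "acadbbdb"]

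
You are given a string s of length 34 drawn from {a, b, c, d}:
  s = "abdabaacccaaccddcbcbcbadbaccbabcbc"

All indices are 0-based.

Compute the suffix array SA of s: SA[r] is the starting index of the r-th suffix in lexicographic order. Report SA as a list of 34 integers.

[5, 10, 3, 29, 0, 25, 6, 11, 22, 4, 28, 24, 21, 32, 19, 30, 17, 1, 33, 9, 27, 20, 31, 18, 16, 8, 26, 7, 12, 13, 2, 23, 15, 14]

sorted suffixes:
  #0 SA[0]=5  'aacccaaccddcbcbcbadbaccbabcbc'
  #1 SA[1]=10  'aaccddcbcbcbadbaccbabcbc'
  #2 SA[2]=3  'abaacccaaccddcbcbcbadbaccbabcbc'
  #3 SA[3]=29  'abcbc'
  #4 SA[4]=0  'abdabaacccaaccddcbcbcbadbaccbabcbc'
  #5 SA[5]=25  'accbabcbc'
  #6 SA[6]=6  'acccaaccddcbcbcbadbaccbabcbc'
  #7 SA[7]=11  'accddcbcbcbadbaccbabcbc'
  #8 SA[8]=22  'adbaccbabcbc'
  #9 SA[9]=4  'baacccaaccddcbcbcbadbaccbabcbc'
  #10 SA[10]=28  'babcbc'
  #11 SA[11]=24  'baccbabcbc'
  #12 SA[12]=21  'badbaccbabcbc'
  #13 SA[13]=32  'bc'
  #14 SA[14]=19  'bcbadbaccbabcbc'
  #15 SA[15]=30  'bcbc'
  #16 SA[16]=17  'bcbcbadbaccbabcbc'
  #17 SA[17]=1  'bdabaacccaaccddcbcbcbadbaccbabcbc'
  #18 SA[18]=33  'c'
  #19 SA[19]=9  'caaccddcbcbcbadbaccbabcbc'
  #20 SA[20]=27  'cbabcbc'
  #21 SA[21]=20  'cbadbaccbabcbc'
  #22 SA[22]=31  'cbc'
  #23 SA[23]=18  'cbcbadbaccbabcbc'
  #24 SA[24]=16  'cbcbcbadbaccbabcbc'
  #25 SA[25]=8  'ccaaccddcbcbcbadbaccbabcbc'
  #26 SA[26]=26  'ccbabcbc'
  #27 SA[27]=7  'cccaaccddcbcbcbadbaccbabcbc'
  #28 SA[28]=12  'ccddcbcbcbadbaccbabcbc'
  #29 SA[29]=13  'cddcbcbcbadbaccbabcbc'
  #30 SA[30]=2  'dabaacccaaccddcbcbcbadbaccbabcbc'
  #31 SA[31]=23  'dbaccbabcbc'
  #32 SA[32]=15  'dcbcbcbadbaccbabcbc'
  #33 SA[33]=14  'ddcbcbcbadbaccbabcbc'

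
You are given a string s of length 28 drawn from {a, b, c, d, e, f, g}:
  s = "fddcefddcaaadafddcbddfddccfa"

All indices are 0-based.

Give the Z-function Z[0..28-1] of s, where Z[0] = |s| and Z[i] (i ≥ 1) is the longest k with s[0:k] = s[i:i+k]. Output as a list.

[28, 0, 0, 0, 0, 4, 0, 0, 0, 0, 0, 0, 0, 0, 4, 0, 0, 0, 0, 0, 0, 4, 0, 0, 0, 0, 1, 0]

Z[0]=28
i=1: fresh scan; Z[1]=0
i=2: fresh scan; Z[2]=0
i=3: fresh scan; Z[3]=0
i=4: fresh scan; Z[4]=0
i=5: fresh scan; Z[5]=4 scan→box=[5,9)
i=6: min(r-i=3, Z[1]=0)=0; Z[6]=0
i=7: min(r-i=2, Z[2]=0)=0; Z[7]=0
i=8: min(r-i=1, Z[3]=0)=0; Z[8]=0
i=9: fresh scan; Z[9]=0
i=10: fresh scan; Z[10]=0
i=11: fresh scan; Z[11]=0
i=12: fresh scan; Z[12]=0
i=13: fresh scan; Z[13]=0
i=14: fresh scan; Z[14]=4 scan→box=[14,18)
i=15: min(r-i=3, Z[1]=0)=0; Z[15]=0
i=16: min(r-i=2, Z[2]=0)=0; Z[16]=0
i=17: min(r-i=1, Z[3]=0)=0; Z[17]=0
i=18: fresh scan; Z[18]=0
i=19: fresh scan; Z[19]=0
i=20: fresh scan; Z[20]=0
i=21: fresh scan; Z[21]=4 scan→box=[21,25)
i=22: min(r-i=3, Z[1]=0)=0; Z[22]=0
i=23: min(r-i=2, Z[2]=0)=0; Z[23]=0
i=24: min(r-i=1, Z[3]=0)=0; Z[24]=0
i=25: fresh scan; Z[25]=0
i=26: fresh scan; Z[26]=1 scan→box=[26,27)
i=27: fresh scan; Z[27]=0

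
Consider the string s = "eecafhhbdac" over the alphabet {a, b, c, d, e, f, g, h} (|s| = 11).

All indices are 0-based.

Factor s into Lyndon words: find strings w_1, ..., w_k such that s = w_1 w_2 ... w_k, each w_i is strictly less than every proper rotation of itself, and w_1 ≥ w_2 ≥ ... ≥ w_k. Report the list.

["e", "e", "c", "afhhbd", "ac"]

emit factor 1: 'e' (i=0, period=1)
emit factor 2: 'e' (i=1, period=1)
emit factor 3: 'c' (i=2, period=1)
emit factor 4: 'afhhbd' (i=3, period=6)
emit factor 5: 'ac' (i=9, period=2)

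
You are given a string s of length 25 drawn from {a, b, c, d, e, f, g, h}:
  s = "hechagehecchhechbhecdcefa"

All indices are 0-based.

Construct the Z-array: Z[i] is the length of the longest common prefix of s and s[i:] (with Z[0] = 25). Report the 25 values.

[25, 0, 0, 1, 0, 0, 0, 3, 0, 0, 0, 1, 4, 0, 0, 1, 0, 3, 0, 0, 0, 0, 0, 0, 0]

Z[0]=25
i=1: outside box; Z[1]=0
i=2: outside box; Z[2]=0
i=3: outside box; Z[3]=1 extend→box=[3,4)
i=4: outside box; Z[4]=0
i=5: outside box; Z[5]=0
i=6: outside box; Z[6]=0
i=7: outside box; Z[7]=3 extend→box=[7,10)
i=8: min(r-i=2, Z[1]=0)=0; Z[8]=0
i=9: min(r-i=1, Z[2]=0)=0; Z[9]=0
i=10: outside box; Z[10]=0
i=11: outside box; Z[11]=1 extend→box=[11,12)
i=12: outside box; Z[12]=4 extend→box=[12,16)
i=13: min(r-i=3, Z[1]=0)=0; Z[13]=0
i=14: min(r-i=2, Z[2]=0)=0; Z[14]=0
i=15: min(r-i=1, Z[3]=1)=1; Z[15]=1
i=16: outside box; Z[16]=0
i=17: outside box; Z[17]=3 extend→box=[17,20)
i=18: min(r-i=2, Z[1]=0)=0; Z[18]=0
i=19: min(r-i=1, Z[2]=0)=0; Z[19]=0
i=20: outside box; Z[20]=0
i=21: outside box; Z[21]=0
i=22: outside box; Z[22]=0
i=23: outside box; Z[23]=0
i=24: outside box; Z[24]=0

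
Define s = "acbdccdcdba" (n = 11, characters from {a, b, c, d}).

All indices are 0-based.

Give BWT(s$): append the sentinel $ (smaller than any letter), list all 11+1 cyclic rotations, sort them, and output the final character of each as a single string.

ab$dcaddccbc

rank  rotation      last
    0  $acbdccdcdba  a
    1  a$acbdccdcdb  b
    2  acbdccdcdba$  $
    3  ba$acbdccdcd  d
    4  bdccdcdba$ac  c
    5  cbdccdcdba$a  a
    6  ccdcdba$acbd  d
    7  cdba$acbdccd  d
    8  cdcdba$acbdc  c
    9  dba$acbdccdc  c
   10  dccdcdba$acb  b
   11  dcdba$acbdcc  c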